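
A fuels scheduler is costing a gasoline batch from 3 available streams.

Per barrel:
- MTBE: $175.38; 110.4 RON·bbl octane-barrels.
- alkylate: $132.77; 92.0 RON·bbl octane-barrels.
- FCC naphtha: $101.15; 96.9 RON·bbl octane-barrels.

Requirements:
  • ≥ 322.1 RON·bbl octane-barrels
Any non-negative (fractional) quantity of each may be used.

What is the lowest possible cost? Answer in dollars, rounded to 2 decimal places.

$336.23

Let x1 = barrels of MTBE, x2 = barrels of alkylate, x3 = barrels of FCC naphtha.
Minimise 175.38x1 + 132.77x2 + 101.15x3 s.t.:
  110.4x1 + 92x2 + 96.9x3 ≥ 322.1   (octane-barrels)
  x1, x2, x3 ≥ 0.
At the optimum only FCC naphtha is positive (MTBE, alkylate = 0). Binding constraint: octane-barrels.
So FCC naphtha = 3.32405 barrels.
Objective = 101.15·3.32405 = 336.2277.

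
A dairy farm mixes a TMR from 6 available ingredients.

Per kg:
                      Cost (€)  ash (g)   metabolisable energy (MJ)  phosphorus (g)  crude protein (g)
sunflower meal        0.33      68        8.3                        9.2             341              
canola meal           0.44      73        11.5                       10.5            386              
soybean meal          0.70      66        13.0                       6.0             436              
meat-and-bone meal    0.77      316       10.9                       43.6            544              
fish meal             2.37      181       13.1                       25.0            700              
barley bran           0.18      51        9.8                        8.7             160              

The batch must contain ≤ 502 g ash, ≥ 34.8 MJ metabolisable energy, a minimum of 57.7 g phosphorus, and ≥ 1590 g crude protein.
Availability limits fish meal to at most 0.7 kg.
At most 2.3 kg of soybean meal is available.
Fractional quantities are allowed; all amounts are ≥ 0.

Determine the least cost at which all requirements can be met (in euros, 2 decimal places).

Let x1 = kg of sunflower meal, x2 = kg of canola meal, x3 = kg of soybean meal, x4 = kg of meat-and-bone meal, x5 = kg of fish meal, x6 = kg of barley bran.
Minimize 0.33x1 + 0.44x2 + 0.7x3 + 0.77x4 + 2.37x5 + 0.18x6 with:
  68x1 + 73x2 + 66x3 + 316x4 + 181x5 + 51x6 ≤ 502   (ash)
  8.3x1 + 11.5x2 + 13x3 + 10.9x4 + 13.1x5 + 9.8x6 ≥ 34.8   (metabolisable energy)
  9.2x1 + 10.5x2 + 6x3 + 43.6x4 + 25x5 + 8.7x6 ≥ 57.7   (phosphorus)
  341x1 + 386x2 + 436x3 + 544x4 + 700x5 + 160x6 ≥ 1590   (crude protein)
  x5 ≤ 0.7
  x3 ≤ 2.3
  x1, x2, x3, x4, x5, x6 ≥ 0.
The cheapest feasible vertex uses only sunflower meal, barley bran; canola meal, soybean meal, meat-and-bone meal, fish meal are not used. The phosphorus and crude protein requirements are met with equality.
Solving gives x1 = 3.078, x6 = 3.377.
Hence cost = 0.33·3.078 + 0.18·3.377 = €1.6236.

€1.62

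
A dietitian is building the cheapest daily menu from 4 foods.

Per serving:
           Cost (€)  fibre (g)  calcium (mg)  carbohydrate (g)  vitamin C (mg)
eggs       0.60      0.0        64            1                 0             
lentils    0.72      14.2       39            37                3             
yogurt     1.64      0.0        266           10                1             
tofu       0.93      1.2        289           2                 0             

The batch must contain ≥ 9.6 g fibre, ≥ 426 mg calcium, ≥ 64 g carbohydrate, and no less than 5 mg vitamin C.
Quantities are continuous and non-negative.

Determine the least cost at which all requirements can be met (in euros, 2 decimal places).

This is a linear program. Let x1 = servings of eggs, x2 = servings of lentils, x3 = servings of yogurt, x4 = servings of tofu.
Minimize 0.6x1 + 0.72x2 + 1.64x3 + 0.93x4 subject to:
  14.2x2 + 1.2x4 ≥ 9.6   (fibre)
  64x1 + 39x2 + 266x3 + 289x4 ≥ 426   (calcium)
  1x1 + 37x2 + 10x3 + 2x4 ≥ 64   (carbohydrate)
  3x2 + 1x3 ≥ 5   (vitamin C)
  x1, x2, x3, x4 ≥ 0.
The cheapest feasible vertex uses only lentils, tofu; eggs, yogurt are not used. Binding constraints: calcium and vitamin C.
So lentils = 1.667 servings, tofu = 1.249 servings.
Total cost: 0.72·1.667 + 0.93·1.249 = 2.3618.

€2.36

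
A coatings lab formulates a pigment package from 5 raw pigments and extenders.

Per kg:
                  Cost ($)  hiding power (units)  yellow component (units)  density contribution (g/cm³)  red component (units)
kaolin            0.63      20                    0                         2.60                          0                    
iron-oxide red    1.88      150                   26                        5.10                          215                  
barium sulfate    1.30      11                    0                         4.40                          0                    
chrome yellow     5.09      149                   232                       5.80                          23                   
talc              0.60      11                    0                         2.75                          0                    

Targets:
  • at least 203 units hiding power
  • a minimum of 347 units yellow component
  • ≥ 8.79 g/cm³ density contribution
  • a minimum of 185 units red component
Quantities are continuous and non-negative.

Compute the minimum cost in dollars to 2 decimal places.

$8.54

Let x1 = kg of kaolin, x2 = kg of iron-oxide red, x3 = kg of barium sulfate, x4 = kg of chrome yellow, x5 = kg of talc.
Minimise 0.63x1 + 1.88x2 + 1.3x3 + 5.09x4 + 0.6x5 s.t.:
  20x1 + 150x2 + 11x3 + 149x4 + 11x5 ≥ 203   (hiding power)
  26x2 + 232x4 ≥ 347   (yellow component)
  2.6x1 + 5.1x2 + 4.4x3 + 5.8x4 + 2.75x5 ≥ 8.79   (density contribution)
  215x2 + 23x4 ≥ 185   (red component)
  x1, x2, x3, x4, x5 ≥ 0.
The optimal basis is {iron-oxide red, chrome yellow}; kaolin, barium sulfate, talc drop out. Binding constraints: yellow component and red component.
So iron-oxide red = 0.709 kg, chrome yellow = 1.416 kg.
Hence cost = 1.88·0.709 + 5.09·1.416 = $8.5404.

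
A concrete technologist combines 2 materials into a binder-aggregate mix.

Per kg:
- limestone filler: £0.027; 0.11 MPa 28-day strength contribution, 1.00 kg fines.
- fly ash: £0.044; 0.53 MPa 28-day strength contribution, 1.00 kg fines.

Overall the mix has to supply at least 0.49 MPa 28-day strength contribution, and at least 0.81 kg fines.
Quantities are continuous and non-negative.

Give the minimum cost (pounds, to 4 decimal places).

£0.0407

Let x1 = kg of limestone filler, x2 = kg of fly ash.
Minimize 0.027x1 + 0.044x2 subject to:
  0.11x1 + 0.53x2 ≥ 0.49   (28-day strength contribution)
  1x1 + 1x2 ≥ 0.81   (fines)
  x1, x2 ≥ 0.
The optimal basis is {fly ash}; limestone filler drops out. Binding constraint: 28-day strength contribution.
So fly ash = 0.9245 kg.
Total cost: 0.044·0.9245 = 0.040678.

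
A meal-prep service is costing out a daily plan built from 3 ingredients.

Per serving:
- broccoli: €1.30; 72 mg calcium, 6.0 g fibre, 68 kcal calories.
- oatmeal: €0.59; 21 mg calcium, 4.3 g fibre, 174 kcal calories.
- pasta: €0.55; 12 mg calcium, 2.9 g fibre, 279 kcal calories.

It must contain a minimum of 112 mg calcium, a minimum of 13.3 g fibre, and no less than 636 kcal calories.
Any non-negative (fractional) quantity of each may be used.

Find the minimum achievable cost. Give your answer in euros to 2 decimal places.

€2.69

Let x1 = servings of broccoli, x2 = servings of oatmeal, x3 = servings of pasta.
min 1.3x1 + 0.59x2 + 0.55x3 with:
  72x1 + 21x2 + 12x3 ≥ 112   (calcium)
  6x1 + 4.3x2 + 2.9x3 ≥ 13.3   (fibre)
  68x1 + 174x2 + 279x3 ≥ 636   (calories)
  x1, x2, x3 ≥ 0.
All 3 inputs are positive at the optimum. There the calcium, fibre, calories constraints are tight.
Optimal quantities: broccoli = 1.198 servings, oatmeal = 0.1394 servings, pasta = 1.901 servings.
Cost = 1.3·1.198 + 0.59·0.1394 + 0.55·1.901 = 2.6852.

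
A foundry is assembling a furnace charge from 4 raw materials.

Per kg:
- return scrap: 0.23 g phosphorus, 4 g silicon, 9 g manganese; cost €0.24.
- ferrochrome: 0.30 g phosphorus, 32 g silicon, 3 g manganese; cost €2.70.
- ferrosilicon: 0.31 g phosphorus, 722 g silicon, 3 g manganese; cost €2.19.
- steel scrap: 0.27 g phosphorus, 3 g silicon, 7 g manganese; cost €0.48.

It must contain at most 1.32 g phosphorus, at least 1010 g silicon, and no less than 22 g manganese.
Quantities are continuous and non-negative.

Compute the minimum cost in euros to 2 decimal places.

€3.52

Let x1 = kg of return scrap, x2 = kg of ferrochrome, x3 = kg of ferrosilicon, x4 = kg of steel scrap.
Minimize 0.24x1 + 2.7x2 + 2.19x3 + 0.48x4 with:
  0.23x1 + 0.3x2 + 0.31x3 + 0.27x4 ≤ 1.32   (phosphorus)
  4x1 + 32x2 + 722x3 + 3x4 ≥ 1010   (silicon)
  9x1 + 3x2 + 3x3 + 7x4 ≥ 22   (manganese)
  x1, x2, x3, x4 ≥ 0.
The minimum-cost mix takes nothing from ferrochrome, steel scrap — only return scrap, ferrosilicon. Binding constraints: silicon and manganese.
That vertex is x1 = 1.982, x3 = 1.388.
Hence cost = 0.24·1.982 + 2.19·1.388 = €3.5154.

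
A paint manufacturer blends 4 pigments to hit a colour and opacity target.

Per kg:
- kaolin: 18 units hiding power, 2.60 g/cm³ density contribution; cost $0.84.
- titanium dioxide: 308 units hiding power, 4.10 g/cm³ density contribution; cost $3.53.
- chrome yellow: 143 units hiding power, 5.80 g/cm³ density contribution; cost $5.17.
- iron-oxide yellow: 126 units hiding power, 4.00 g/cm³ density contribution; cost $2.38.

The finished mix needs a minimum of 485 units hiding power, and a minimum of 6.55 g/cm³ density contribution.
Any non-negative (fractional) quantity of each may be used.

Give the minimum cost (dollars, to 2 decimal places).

This is a linear program. Let x1 = kg of kaolin, x2 = kg of titanium dioxide, x3 = kg of chrome yellow, x4 = kg of iron-oxide yellow.
min 0.84x1 + 3.53x2 + 5.17x3 + 2.38x4 subject to:
  18x1 + 308x2 + 143x3 + 126x4 ≥ 485   (hiding power)
  2.6x1 + 4.1x2 + 5.8x3 + 4x4 ≥ 6.55   (density contribution)
  x1, x2, x3, x4 ≥ 0.
At the optimum only kaolin, titanium dioxide are positive (chrome yellow, iron-oxide yellow = 0). There the hiding power and density contribution constraints are tight.
Optimal quantities: kaolin = 0.03975 kg, titanium dioxide = 1.572 kg.
Total cost: 0.84·0.03975 + 3.53·1.572 = 5.5826.

$5.58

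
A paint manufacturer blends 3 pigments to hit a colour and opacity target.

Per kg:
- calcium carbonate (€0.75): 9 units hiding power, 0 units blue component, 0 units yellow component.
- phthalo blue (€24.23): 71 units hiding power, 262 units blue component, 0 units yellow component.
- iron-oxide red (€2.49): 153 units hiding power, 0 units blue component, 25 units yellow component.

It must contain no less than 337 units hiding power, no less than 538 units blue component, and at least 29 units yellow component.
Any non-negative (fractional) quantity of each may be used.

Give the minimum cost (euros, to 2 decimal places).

€52.87

Treat it as an LP. Let x1 = kg of calcium carbonate, x2 = kg of phthalo blue, x3 = kg of iron-oxide red.
min 0.75x1 + 24.23x2 + 2.49x3 subject to:
  9x1 + 71x2 + 153x3 ≥ 337   (hiding power)
  262x2 ≥ 538   (blue component)
  25x3 ≥ 29   (yellow component)
  x1, x2, x3 ≥ 0.
The cheapest feasible vertex uses only phthalo blue, iron-oxide red; calcium carbonate is not used. The hiding power and blue component requirements are met with equality.
That vertex is x2 = 2.0534, x3 = 1.2497.
Total cost: 24.23·2.0534 + 2.49·1.2497 = 52.8656.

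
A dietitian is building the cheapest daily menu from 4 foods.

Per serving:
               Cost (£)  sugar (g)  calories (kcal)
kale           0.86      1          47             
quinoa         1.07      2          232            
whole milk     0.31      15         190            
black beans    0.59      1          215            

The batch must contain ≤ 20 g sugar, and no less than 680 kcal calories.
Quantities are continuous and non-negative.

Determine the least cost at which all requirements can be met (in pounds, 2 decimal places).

Let x1 = servings of kale, x2 = servings of quinoa, x3 = servings of whole milk, x4 = servings of black beans.
Minimise 0.86x1 + 1.07x2 + 0.31x3 + 0.59x4 with:
  1x1 + 2x2 + 15x3 + 1x4 ≤ 20   (sugar)
  47x1 + 232x2 + 190x3 + 215x4 ≥ 680   (calories)
  x1, x2, x3, x4 ≥ 0.
At the optimum only whole milk, black beans are positive (kale, quinoa = 0). Binding constraints: sugar and calories.
So whole milk = 1.193 servings, black beans = 2.109 servings.
Cost = 0.31·1.193 + 0.59·2.109 = 1.6141.

£1.61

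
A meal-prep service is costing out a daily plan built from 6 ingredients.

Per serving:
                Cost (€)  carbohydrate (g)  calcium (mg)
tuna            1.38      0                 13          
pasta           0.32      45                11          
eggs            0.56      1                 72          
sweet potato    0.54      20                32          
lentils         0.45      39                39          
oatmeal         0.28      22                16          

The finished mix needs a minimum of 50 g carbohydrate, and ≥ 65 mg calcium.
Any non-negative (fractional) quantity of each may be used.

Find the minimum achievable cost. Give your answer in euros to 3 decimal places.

Treat it as an LP. Let x1 = servings of tuna, x2 = servings of pasta, x3 = servings of eggs, x4 = servings of sweet potato, x5 = servings of lentils, x6 = servings of oatmeal.
Minimise 1.38x1 + 0.32x2 + 0.56x3 + 0.54x4 + 0.45x5 + 0.28x6 s.t.:
  45x2 + 1x3 + 20x4 + 39x5 + 22x6 ≥ 50   (carbohydrate)
  13x1 + 11x2 + 72x3 + 32x4 + 39x5 + 16x6 ≥ 65   (calcium)
  x1, x2, x3, x4, x5, x6 ≥ 0.
The minimum-cost mix takes nothing from tuna, pasta, sweet potato, oatmeal — only eggs, lentils. Binding constraints: carbohydrate and calcium.
That vertex is x3 = 0.2113, x5 = 1.277.
Total cost: 0.56·0.2113 + 0.45·1.277 = 0.69298.

€0.693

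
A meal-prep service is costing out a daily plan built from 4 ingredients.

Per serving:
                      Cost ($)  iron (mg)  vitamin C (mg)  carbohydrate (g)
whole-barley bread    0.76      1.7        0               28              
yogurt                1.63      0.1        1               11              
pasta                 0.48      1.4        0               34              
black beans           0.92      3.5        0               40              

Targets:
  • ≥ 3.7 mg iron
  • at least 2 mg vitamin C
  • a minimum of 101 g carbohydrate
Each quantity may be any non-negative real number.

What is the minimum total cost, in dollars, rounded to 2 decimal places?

$4.42

Set it up as a linear program. Let x1 = servings of whole-barley bread, x2 = servings of yogurt, x3 = servings of pasta, x4 = servings of black beans.
Minimize 0.76x1 + 1.63x2 + 0.48x3 + 0.92x4 with:
  1.7x1 + 0.1x2 + 1.4x3 + 3.5x4 ≥ 3.7   (iron)
  1x2 ≥ 2   (vitamin C)
  28x1 + 11x2 + 34x3 + 40x4 ≥ 101   (carbohydrate)
  x1, x2, x3, x4 ≥ 0.
The minimum-cost mix takes nothing from whole-barley bread — only yogurt, pasta, black beans. The iron, vitamin C, carbohydrate requirements are met with equality.
Optimal quantities: yogurt = 2 servings, pasta = 2.167 servings, black beans = 0.1333 servings.
Total cost: 1.63·2 + 0.48·2.167 + 0.92·0.1333 = 4.4228.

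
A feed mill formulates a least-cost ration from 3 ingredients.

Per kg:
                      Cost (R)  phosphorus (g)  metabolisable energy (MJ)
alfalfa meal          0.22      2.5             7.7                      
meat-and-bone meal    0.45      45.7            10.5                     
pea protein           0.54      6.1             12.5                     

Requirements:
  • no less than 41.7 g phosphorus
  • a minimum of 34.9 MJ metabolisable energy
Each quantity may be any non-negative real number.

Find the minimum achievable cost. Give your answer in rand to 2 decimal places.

Treat it as an LP. Let x1 = kg of alfalfa meal, x2 = kg of meat-and-bone meal, x3 = kg of pea protein.
Minimise 0.22x1 + 0.45x2 + 0.54x3 subject to:
  2.5x1 + 45.7x2 + 6.1x3 ≥ 41.7   (phosphorus)
  7.7x1 + 10.5x2 + 12.5x3 ≥ 34.9   (metabolisable energy)
  x1, x2, x3 ≥ 0.
The optimal basis is {alfalfa meal, meat-and-bone meal}; pea protein drops out. Binding constraints: phosphorus and metabolisable energy.
Solving gives x1 = 3.553, x2 = 0.7181.
Hence cost = 0.22·3.553 + 0.45·0.7181 = R1.1048.

R1.10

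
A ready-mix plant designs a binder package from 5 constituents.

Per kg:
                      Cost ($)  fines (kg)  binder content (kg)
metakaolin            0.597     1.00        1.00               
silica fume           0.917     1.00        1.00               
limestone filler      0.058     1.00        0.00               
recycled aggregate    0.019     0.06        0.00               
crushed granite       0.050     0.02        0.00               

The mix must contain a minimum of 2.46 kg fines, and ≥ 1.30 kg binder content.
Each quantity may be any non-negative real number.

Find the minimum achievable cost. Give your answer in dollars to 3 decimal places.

This is a linear program. Let x1 = kg of metakaolin, x2 = kg of silica fume, x3 = kg of limestone filler, x4 = kg of recycled aggregate, x5 = kg of crushed granite.
Minimise 0.597x1 + 0.917x2 + 0.058x3 + 0.019x4 + 0.05x5 with:
  1x1 + 1x2 + 1x3 + 0.06x4 + 0.02x5 ≥ 2.46   (fines)
  1x1 + 1x2 ≥ 1.3   (binder content)
  x1, x2, x3, x4, x5 ≥ 0.
The minimum-cost mix takes nothing from silica fume, recycled aggregate, crushed granite — only metakaolin, limestone filler. The fines and binder content requirements are met with equality.
That vertex is x1 = 1.3, x3 = 1.16.
Cost = 0.597·1.3 + 0.058·1.16 = 0.84338.

$0.843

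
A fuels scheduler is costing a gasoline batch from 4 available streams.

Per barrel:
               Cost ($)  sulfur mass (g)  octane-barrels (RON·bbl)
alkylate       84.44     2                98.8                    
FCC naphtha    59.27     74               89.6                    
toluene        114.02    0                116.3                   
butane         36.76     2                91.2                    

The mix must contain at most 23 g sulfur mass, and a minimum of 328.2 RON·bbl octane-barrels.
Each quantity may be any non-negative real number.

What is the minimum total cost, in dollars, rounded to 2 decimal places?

$132.29

Let x1 = barrels of alkylate, x2 = barrels of FCC naphtha, x3 = barrels of toluene, x4 = barrels of butane.
Minimise 84.44x1 + 59.27x2 + 114.02x3 + 36.76x4 s.t.:
  2x1 + 74x2 + 2x4 ≤ 23   (sulfur mass)
  98.8x1 + 89.6x2 + 116.3x3 + 91.2x4 ≥ 328.2   (octane-barrels)
  x1, x2, x3, x4 ≥ 0.
The optimal basis is {butane}; alkylate, FCC naphtha, toluene drop out. There the octane-barrels constraint is tight.
Optimal quantities: butane = 3.5987 barrels.
Hence cost = 36.76·3.5987 = $132.2882.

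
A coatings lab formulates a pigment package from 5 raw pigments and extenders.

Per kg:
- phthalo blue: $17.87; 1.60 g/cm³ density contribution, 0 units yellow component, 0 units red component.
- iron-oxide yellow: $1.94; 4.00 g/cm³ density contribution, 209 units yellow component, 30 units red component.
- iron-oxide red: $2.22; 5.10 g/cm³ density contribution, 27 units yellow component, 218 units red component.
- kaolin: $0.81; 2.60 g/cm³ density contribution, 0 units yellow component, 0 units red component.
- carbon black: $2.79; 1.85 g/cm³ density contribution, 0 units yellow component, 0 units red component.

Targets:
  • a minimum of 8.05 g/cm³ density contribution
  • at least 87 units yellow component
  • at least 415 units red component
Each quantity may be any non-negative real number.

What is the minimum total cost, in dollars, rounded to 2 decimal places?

$4.51

Let x1 = kg of phthalo blue, x2 = kg of iron-oxide yellow, x3 = kg of iron-oxide red, x4 = kg of kaolin, x5 = kg of carbon black.
Minimize 17.87x1 + 1.94x2 + 2.22x3 + 0.81x4 + 2.79x5 subject to:
  1.6x1 + 4x2 + 5.1x3 + 2.6x4 + 1.85x5 ≥ 8.05   (density contribution)
  209x2 + 27x3 ≥ 87   (yellow component)
  30x2 + 218x3 ≥ 415   (red component)
  x1, x2, x3, x4, x5 ≥ 0.
At the optimum only iron-oxide yellow, iron-oxide red are positive (phthalo blue, kaolin, carbon black = 0). Binding constraints: yellow component and red component.
So iron-oxide yellow = 0.1734 kg, iron-oxide red = 1.88 kg.
Objective = 1.94·0.1734 + 2.22·1.88 = 4.5100.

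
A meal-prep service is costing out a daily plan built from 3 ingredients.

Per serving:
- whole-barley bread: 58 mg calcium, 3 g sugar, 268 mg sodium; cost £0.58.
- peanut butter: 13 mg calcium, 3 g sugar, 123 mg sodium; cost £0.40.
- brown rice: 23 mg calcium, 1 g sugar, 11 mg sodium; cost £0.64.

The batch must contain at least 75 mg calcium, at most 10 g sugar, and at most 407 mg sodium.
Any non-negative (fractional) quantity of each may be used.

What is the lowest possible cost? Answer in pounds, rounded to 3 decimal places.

Let x1 = servings of whole-barley bread, x2 = servings of peanut butter, x3 = servings of brown rice.
Minimise 0.58x1 + 0.4x2 + 0.64x3 with:
  58x1 + 13x2 + 23x3 ≥ 75   (calcium)
  3x1 + 3x2 + 1x3 ≤ 10   (sugar)
  268x1 + 123x2 + 11x3 ≤ 407   (sodium)
  x1, x2, x3 ≥ 0.
The optimal basis is {whole-barley bread}; peanut butter, brown rice drop out. There the calcium constraint is tight.
That vertex is x1 = 1.293.
Hence cost = 0.58·1.293 = £0.74994.

£0.750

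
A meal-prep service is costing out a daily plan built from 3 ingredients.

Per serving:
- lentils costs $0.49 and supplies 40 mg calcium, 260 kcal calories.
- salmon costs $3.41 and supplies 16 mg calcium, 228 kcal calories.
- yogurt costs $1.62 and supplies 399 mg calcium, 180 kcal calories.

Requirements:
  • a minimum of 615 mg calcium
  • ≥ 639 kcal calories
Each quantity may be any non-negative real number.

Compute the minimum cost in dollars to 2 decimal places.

$2.99

Set it up as a linear program. Let x1 = servings of lentils, x2 = servings of salmon, x3 = servings of yogurt.
Minimise 0.49x1 + 3.41x2 + 1.62x3 with:
  40x1 + 16x2 + 399x3 ≥ 615   (calcium)
  260x1 + 228x2 + 180x3 ≥ 639   (calories)
  x1, x2, x3 ≥ 0.
At the optimum only lentils, yogurt are positive (salmon = 0). There the calcium and calories constraints are tight.
So lentils = 1.494 servings, yogurt = 1.392 servings.
Hence cost = 0.49·1.494 + 1.62·1.392 = $2.9871.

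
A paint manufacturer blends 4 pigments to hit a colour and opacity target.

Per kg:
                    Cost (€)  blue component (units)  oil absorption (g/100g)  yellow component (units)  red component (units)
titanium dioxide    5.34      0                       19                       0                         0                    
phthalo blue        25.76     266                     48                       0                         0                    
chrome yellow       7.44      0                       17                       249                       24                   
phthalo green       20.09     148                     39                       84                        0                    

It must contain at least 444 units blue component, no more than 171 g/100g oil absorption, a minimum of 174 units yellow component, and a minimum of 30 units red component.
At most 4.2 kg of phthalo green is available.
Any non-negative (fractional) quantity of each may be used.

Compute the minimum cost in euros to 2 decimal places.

Let x1 = kg of titanium dioxide, x2 = kg of phthalo blue, x3 = kg of chrome yellow, x4 = kg of phthalo green.
min 5.34x1 + 25.76x2 + 7.44x3 + 20.09x4 with:
  266x2 + 148x4 ≥ 444   (blue component)
  19x1 + 48x2 + 17x3 + 39x4 ≤ 171   (oil absorption)
  249x3 + 84x4 ≥ 174   (yellow component)
  24x3 ≥ 30   (red component)
  x4 ≤ 4.2
  x1, x2, x3, x4 ≥ 0.
The minimum-cost mix takes nothing from titanium dioxide, phthalo green — only phthalo blue, chrome yellow. The blue component and red component requirements are met with equality.
Optimal quantities: phthalo blue = 1.6692 kg, chrome yellow = 1.25 kg.
Total cost: 25.76·1.6692 + 7.44·1.25 = 52.2986.

€52.30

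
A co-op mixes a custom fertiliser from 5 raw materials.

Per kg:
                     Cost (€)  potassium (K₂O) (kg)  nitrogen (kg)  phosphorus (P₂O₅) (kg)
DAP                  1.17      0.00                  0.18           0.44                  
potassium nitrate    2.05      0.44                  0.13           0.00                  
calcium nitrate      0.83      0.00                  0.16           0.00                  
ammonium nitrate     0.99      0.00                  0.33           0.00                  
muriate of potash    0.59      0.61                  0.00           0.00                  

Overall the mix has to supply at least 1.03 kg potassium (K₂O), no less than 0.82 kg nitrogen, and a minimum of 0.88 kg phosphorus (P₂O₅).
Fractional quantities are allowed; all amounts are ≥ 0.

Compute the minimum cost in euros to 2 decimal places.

€4.72

Let x1 = kg of DAP, x2 = kg of potassium nitrate, x3 = kg of calcium nitrate, x4 = kg of ammonium nitrate, x5 = kg of muriate of potash.
min 1.17x1 + 2.05x2 + 0.83x3 + 0.99x4 + 0.59x5 s.t.:
  0.44x2 + 0.61x5 ≥ 1.03   (potassium (K₂O))
  0.18x1 + 0.13x2 + 0.16x3 + 0.33x4 ≥ 0.82   (nitrogen)
  0.44x1 ≥ 0.88   (phosphorus (P₂O₅))
  x1, x2, x3, x4, x5 ≥ 0.
The cheapest feasible vertex uses only DAP, ammonium nitrate, muriate of potash; potassium nitrate, calcium nitrate are not used. Binding constraints: potassium (K₂O), nitrogen, phosphorus (P₂O₅).
Solving gives x1 = 2, x4 = 1.394, x5 = 1.689.
Hence cost = 1.17·2 + 0.99·1.394 + 0.59·1.689 = €4.7166.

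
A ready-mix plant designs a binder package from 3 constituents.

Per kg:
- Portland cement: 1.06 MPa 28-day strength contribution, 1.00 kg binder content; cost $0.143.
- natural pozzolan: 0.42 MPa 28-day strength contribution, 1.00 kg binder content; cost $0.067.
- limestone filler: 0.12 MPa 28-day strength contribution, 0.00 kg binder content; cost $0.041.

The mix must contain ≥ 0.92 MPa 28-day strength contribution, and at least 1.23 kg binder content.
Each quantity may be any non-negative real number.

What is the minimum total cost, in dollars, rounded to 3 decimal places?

Set it up as a linear program. Let x1 = kg of Portland cement, x2 = kg of natural pozzolan, x3 = kg of limestone filler.
min 0.143x1 + 0.067x2 + 0.041x3 with:
  1.06x1 + 0.42x2 + 0.12x3 ≥ 0.92   (28-day strength contribution)
  1x1 + 1x2 ≥ 1.23   (binder content)
  x1, x2, x3 ≥ 0.
At the optimum only Portland cement, natural pozzolan are positive (limestone filler = 0). The 28-day strength contribution and binder content requirements are met with equality.
Optimal quantities: Portland cement = 0.6303 kg, natural pozzolan = 0.5997 kg.
Objective = 0.143·0.6303 + 0.067·0.5997 = 0.13031.

$0.130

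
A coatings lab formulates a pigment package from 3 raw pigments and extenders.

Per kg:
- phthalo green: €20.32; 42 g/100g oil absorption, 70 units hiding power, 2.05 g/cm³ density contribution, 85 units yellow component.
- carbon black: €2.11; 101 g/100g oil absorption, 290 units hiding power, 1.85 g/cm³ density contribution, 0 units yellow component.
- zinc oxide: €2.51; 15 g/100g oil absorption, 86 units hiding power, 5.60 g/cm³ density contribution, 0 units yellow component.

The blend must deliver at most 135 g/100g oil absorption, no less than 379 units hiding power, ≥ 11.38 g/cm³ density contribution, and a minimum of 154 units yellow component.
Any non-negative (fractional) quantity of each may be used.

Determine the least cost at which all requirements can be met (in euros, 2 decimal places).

Let x1 = kg of phthalo green, x2 = kg of carbon black, x3 = kg of zinc oxide.
Minimize 20.32x1 + 2.11x2 + 2.51x3 with:
  42x1 + 101x2 + 15x3 ≤ 135   (oil absorption)
  70x1 + 290x2 + 86x3 ≥ 379   (hiding power)
  2.05x1 + 1.85x2 + 5.6x3 ≥ 11.38   (density contribution)
  85x1 ≥ 154   (yellow component)
  x1, x2, x3 ≥ 0.
The optimal mix uses every input. There the oil absorption, hiding power, yellow component constraints are tight.
So phthalo green = 1.81176 kg, carbon black = 0.295955 kg, zinc oxide = 1.9343 kg.
Cost = 20.32·1.81176 + 2.11·0.295955 + 2.51·1.9343 = 42.2945.

€42.29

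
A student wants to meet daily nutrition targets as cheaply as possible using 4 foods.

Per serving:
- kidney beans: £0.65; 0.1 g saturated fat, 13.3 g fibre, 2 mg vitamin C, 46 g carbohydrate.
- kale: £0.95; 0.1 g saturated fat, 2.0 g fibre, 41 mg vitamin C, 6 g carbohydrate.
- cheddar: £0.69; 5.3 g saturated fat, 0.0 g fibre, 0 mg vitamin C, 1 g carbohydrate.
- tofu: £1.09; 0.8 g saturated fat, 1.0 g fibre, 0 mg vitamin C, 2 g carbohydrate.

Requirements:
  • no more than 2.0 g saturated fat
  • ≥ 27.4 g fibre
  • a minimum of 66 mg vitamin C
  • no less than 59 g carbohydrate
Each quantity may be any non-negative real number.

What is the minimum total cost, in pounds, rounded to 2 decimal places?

£2.63

Let x1 = servings of kidney beans, x2 = servings of kale, x3 = servings of cheddar, x4 = servings of tofu.
Minimize 0.65x1 + 0.95x2 + 0.69x3 + 1.09x4 s.t.:
  0.1x1 + 0.1x2 + 5.3x3 + 0.8x4 ≤ 2   (saturated fat)
  13.3x1 + 2x2 + 1x4 ≥ 27.4   (fibre)
  2x1 + 41x2 ≥ 66   (vitamin C)
  46x1 + 6x2 + 1x3 + 2x4 ≥ 59   (carbohydrate)
  x1, x2, x3, x4 ≥ 0.
At the optimum only kidney beans, kale are positive (cheddar, tofu = 0). Binding constraints: fibre and vitamin C.
So kidney beans = 1.832 servings, kale = 1.52 servings.
Hence cost = 0.65·1.832 + 0.95·1.52 = £2.6348.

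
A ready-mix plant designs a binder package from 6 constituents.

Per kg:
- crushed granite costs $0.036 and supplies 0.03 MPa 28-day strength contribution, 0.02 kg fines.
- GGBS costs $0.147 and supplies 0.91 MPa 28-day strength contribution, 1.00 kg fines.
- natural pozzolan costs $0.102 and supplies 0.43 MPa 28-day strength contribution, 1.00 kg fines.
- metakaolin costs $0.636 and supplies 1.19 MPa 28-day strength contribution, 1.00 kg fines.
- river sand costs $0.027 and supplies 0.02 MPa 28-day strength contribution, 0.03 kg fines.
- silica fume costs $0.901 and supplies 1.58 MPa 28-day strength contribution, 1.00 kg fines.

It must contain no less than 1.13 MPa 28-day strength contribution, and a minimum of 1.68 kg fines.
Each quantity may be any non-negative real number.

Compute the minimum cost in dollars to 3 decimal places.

$0.210

Let x1 = kg of crushed granite, x2 = kg of GGBS, x3 = kg of natural pozzolan, x4 = kg of metakaolin, x5 = kg of river sand, x6 = kg of silica fume.
min 0.036x1 + 0.147x2 + 0.102x3 + 0.636x4 + 0.027x5 + 0.901x6 with:
  0.03x1 + 0.91x2 + 0.43x3 + 1.19x4 + 0.02x5 + 1.58x6 ≥ 1.13   (28-day strength contribution)
  0.02x1 + 1x2 + 1x3 + 1x4 + 0.03x5 + 1x6 ≥ 1.68   (fines)
  x1, x2, x3, x4, x5, x6 ≥ 0.
The minimum-cost mix takes nothing from crushed granite, metakaolin, river sand, silica fume — only GGBS, natural pozzolan. There the 28-day strength contribution and fines constraints are tight.
That vertex is x2 = 0.8492, x3 = 0.8308.
Objective = 0.147·0.8492 + 0.102·0.8308 = 0.20957.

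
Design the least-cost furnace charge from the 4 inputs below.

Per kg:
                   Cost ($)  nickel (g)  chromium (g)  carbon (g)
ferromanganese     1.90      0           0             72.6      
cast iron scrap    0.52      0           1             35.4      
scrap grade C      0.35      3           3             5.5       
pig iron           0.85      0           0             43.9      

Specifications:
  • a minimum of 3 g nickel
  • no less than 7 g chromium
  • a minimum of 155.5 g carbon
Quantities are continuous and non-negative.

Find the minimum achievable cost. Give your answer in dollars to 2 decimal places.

Let x1 = kg of ferromanganese, x2 = kg of cast iron scrap, x3 = kg of scrap grade C, x4 = kg of pig iron.
min 1.9x1 + 0.52x2 + 0.35x3 + 0.85x4 s.t.:
  3x3 ≥ 3   (nickel)
  1x2 + 3x3 ≥ 7   (chromium)
  72.6x1 + 35.4x2 + 5.5x3 + 43.9x4 ≥ 155.5   (carbon)
  x1, x2, x3, x4 ≥ 0.
At the optimum only cast iron scrap, scrap grade C are positive (ferromanganese, pig iron = 0). There the nickel and carbon constraints are tight.
Solving gives x2 = 4.237, x3 = 1.
Objective = 0.52·4.237 + 0.35·1 = 2.5532.

$2.55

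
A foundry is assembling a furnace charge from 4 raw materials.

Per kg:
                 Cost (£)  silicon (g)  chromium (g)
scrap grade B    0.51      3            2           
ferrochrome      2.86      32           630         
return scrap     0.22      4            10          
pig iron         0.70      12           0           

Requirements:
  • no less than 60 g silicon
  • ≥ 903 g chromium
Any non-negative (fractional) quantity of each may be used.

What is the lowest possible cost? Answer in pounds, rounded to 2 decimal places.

£4.81

Let x1 = kg of scrap grade B, x2 = kg of ferrochrome, x3 = kg of return scrap, x4 = kg of pig iron.
min 0.51x1 + 2.86x2 + 0.22x3 + 0.7x4 with:
  3x1 + 32x2 + 4x3 + 12x4 ≥ 60   (silicon)
  2x1 + 630x2 + 10x3 ≥ 903   (chromium)
  x1, x2, x3, x4 ≥ 0.
The optimal basis is {ferrochrome, return scrap}; scrap grade B, pig iron drop out. There the silicon and chromium constraints are tight.
Optimal quantities: ferrochrome = 1.369 kg, return scrap = 4.047 kg.
Cost = 2.86·1.369 + 0.22·4.047 = 4.8057.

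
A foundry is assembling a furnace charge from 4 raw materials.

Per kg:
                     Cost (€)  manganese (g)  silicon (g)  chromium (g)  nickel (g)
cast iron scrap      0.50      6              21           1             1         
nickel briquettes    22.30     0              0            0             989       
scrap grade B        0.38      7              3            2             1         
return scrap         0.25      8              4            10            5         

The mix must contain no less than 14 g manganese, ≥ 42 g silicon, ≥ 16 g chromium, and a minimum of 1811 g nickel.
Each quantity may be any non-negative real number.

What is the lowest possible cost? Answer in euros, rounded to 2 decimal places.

€41.86

Let x1 = kg of cast iron scrap, x2 = kg of nickel briquettes, x3 = kg of scrap grade B, x4 = kg of return scrap.
min 0.5x1 + 22.3x2 + 0.38x3 + 0.25x4 s.t.:
  6x1 + 7x3 + 8x4 ≥ 14   (manganese)
  21x1 + 3x3 + 4x4 ≥ 42   (silicon)
  1x1 + 2x3 + 10x4 ≥ 16   (chromium)
  1x1 + 989x2 + 1x3 + 5x4 ≥ 1811   (nickel)
  x1, x2, x3, x4 ≥ 0.
At the optimum only cast iron scrap, nickel briquettes, return scrap are positive (scrap grade B = 0). There the silicon, chromium, nickel constraints are tight.
Optimal quantities: cast iron scrap = 1.7282 kg, nickel briquettes = 1.8222 kg, return scrap = 1.4272 kg.
Hence cost = 0.5·1.7282 + 22.3·1.8222 + 0.25·1.4272 = €41.8560.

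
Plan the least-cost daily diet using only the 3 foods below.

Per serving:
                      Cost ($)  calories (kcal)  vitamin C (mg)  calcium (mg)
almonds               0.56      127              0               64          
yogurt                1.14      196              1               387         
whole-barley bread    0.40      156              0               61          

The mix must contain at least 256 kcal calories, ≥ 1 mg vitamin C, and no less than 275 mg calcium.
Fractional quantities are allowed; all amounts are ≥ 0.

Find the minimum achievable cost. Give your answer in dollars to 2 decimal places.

Treat it as an LP. Let x1 = servings of almonds, x2 = servings of yogurt, x3 = servings of whole-barley bread.
Minimize 0.56x1 + 1.14x2 + 0.4x3 subject to:
  127x1 + 196x2 + 156x3 ≥ 256   (calories)
  1x2 ≥ 1   (vitamin C)
  64x1 + 387x2 + 61x3 ≥ 275   (calcium)
  x1, x2, x3 ≥ 0.
The cheapest feasible vertex uses only yogurt, whole-barley bread; almonds is not used. Binding constraints: calories and vitamin C.
Solving gives x2 = 1, x3 = 0.3846.
Hence cost = 1.14·1 + 0.4·0.3846 = $1.2938.

$1.29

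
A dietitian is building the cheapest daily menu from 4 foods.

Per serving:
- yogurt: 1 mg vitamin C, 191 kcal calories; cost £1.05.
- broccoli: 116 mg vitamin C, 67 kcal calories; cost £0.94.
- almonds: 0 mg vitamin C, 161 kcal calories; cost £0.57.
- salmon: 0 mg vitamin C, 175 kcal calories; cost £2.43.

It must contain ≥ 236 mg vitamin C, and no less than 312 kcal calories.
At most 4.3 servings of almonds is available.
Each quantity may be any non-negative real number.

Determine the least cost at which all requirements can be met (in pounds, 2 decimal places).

Let x1 = servings of yogurt, x2 = servings of broccoli, x3 = servings of almonds, x4 = servings of salmon.
Minimize 1.05x1 + 0.94x2 + 0.57x3 + 2.43x4 with:
  1x1 + 116x2 ≥ 236   (vitamin C)
  191x1 + 67x2 + 161x3 + 175x4 ≥ 312   (calories)
  x3 ≤ 4.3
  x1, x2, x3, x4 ≥ 0.
The cheapest feasible vertex uses only broccoli, almonds; yogurt, salmon are not used. The vitamin C and calories requirements are met with equality.
So broccoli = 2.034 servings, almonds = 1.091 servings.
Hence cost = 0.94·2.034 + 0.57·1.091 = £2.5338.

£2.53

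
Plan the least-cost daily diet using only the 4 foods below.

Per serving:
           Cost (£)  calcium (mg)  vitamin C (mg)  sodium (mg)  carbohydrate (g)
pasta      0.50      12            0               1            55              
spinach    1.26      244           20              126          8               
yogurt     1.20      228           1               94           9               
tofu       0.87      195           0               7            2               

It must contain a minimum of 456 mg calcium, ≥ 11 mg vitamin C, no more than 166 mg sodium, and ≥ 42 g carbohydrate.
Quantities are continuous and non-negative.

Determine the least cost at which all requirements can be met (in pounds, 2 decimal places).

£2.41

Set it up as a linear program. Let x1 = servings of pasta, x2 = servings of spinach, x3 = servings of yogurt, x4 = servings of tofu.
Minimize 0.5x1 + 1.26x2 + 1.2x3 + 0.87x4 subject to:
  12x1 + 244x2 + 228x3 + 195x4 ≥ 456   (calcium)
  20x2 + 1x3 ≥ 11   (vitamin C)
  1x1 + 126x2 + 94x3 + 7x4 ≤ 166   (sodium)
  55x1 + 8x2 + 9x3 + 2x4 ≥ 42   (carbohydrate)
  x1, x2, x3, x4 ≥ 0.
At the optimum only pasta, spinach, tofu are positive (yogurt = 0). There the calcium, vitamin C, carbohydrate constraints are tight.
Optimal quantities: pasta = 0.625 servings, spinach = 0.55 servings, tofu = 1.612 servings.
Total cost: 0.5·0.625 + 1.26·0.55 + 0.87·1.612 = 2.4079.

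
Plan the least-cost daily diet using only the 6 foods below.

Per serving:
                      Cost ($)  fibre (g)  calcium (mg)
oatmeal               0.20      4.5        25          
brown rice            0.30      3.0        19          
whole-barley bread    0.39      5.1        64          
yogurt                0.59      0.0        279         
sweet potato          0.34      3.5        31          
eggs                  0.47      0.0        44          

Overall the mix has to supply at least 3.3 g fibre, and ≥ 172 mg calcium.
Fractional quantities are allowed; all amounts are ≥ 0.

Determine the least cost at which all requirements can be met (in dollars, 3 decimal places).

$0.472

Treat it as an LP. Let x1 = servings of oatmeal, x2 = servings of brown rice, x3 = servings of whole-barley bread, x4 = servings of yogurt, x5 = servings of sweet potato, x6 = servings of eggs.
Minimize 0.2x1 + 0.3x2 + 0.39x3 + 0.59x4 + 0.34x5 + 0.47x6 with:
  4.5x1 + 3x2 + 5.1x3 + 3.5x5 ≥ 3.3   (fibre)
  25x1 + 19x2 + 64x3 + 279x4 + 31x5 + 44x6 ≥ 172   (calcium)
  x1, x2, x3, x4, x5, x6 ≥ 0.
The minimum-cost mix takes nothing from brown rice, whole-barley bread, sweet potato, eggs — only oatmeal, yogurt. There the fibre and calcium constraints are tight.
That vertex is x1 = 0.7333, x4 = 0.5508.
Cost = 0.2·0.7333 + 0.59·0.5508 = 0.47163.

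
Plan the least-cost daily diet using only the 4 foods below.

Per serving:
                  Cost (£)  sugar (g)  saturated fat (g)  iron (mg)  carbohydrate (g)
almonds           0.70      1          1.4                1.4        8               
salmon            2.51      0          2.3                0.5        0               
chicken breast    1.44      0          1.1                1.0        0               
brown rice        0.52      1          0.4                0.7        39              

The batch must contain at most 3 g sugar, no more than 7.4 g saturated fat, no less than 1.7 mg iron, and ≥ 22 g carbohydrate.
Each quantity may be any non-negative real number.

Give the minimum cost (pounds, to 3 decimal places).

£0.910

This is a linear program. Let x1 = servings of almonds, x2 = servings of salmon, x3 = servings of chicken breast, x4 = servings of brown rice.
Minimise 0.7x1 + 2.51x2 + 1.44x3 + 0.52x4 s.t.:
  1x1 + 1x4 ≤ 3   (sugar)
  1.4x1 + 2.3x2 + 1.1x3 + 0.4x4 ≤ 7.4   (saturated fat)
  1.4x1 + 0.5x2 + 1x3 + 0.7x4 ≥ 1.7   (iron)
  8x1 + 39x4 ≥ 22   (carbohydrate)
  x1, x2, x3, x4 ≥ 0.
At the optimum only almonds, brown rice are positive (salmon, chicken breast = 0). The iron and carbohydrate requirements are met with equality.
So almonds = 1.039 servings, brown rice = 0.351 servings.
Hence cost = 0.7·1.039 + 0.52·0.351 = £0.90982.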